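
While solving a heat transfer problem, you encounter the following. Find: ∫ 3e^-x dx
Since d/dx[e^-x]=- e^-x, we get -3e^-x+C

Answer: -3e^-x+C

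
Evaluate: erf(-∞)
erf(-∞) = -1 (the error function is odd, so erf(-∞) = -erf(∞) = -1)

Answer: -1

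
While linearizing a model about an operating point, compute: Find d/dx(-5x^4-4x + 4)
Power rule: d/dx(ax^n)=n·a·x^(n-1)
Term by term: -20·x^3-4

Answer: -20x^3-4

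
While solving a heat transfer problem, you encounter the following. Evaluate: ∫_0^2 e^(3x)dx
Antiderivative: (1/3)e^(3x)
Evaluate: (1/3)(e^6-1)

Answer: (e^6-1)/3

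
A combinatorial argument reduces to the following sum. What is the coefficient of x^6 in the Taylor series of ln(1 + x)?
ln(1 + x)=Σ (-1)^(n + 1) x^n/n
Coefficient of x^6=(-1)^7/6=-1/6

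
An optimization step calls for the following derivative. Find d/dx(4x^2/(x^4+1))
Quotient rule: (f/g)'=(f'g - fg')/g²
f=4x^2, f'=8x
g=x^4 + 1, g'=4x^3

Answer: (8x·(x^4 + 1) - 16x^5)/(x^4 + 1)²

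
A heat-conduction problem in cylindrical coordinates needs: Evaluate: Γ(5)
Γ(n) = (n-1)! for positive integers
Γ(5) = 4! = 24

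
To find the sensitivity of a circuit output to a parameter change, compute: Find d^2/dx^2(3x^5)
Apply power rule 2 times:
d^1: 15x^4
d^2: 60x^3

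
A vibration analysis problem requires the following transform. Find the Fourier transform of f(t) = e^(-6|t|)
Using the standard pair: F{e^(-a|t|)}=2a/(a^2+omega^2)
With a=6: F(omega)=12/(36+omega^2)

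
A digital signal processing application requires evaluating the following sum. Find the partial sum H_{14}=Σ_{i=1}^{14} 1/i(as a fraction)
H_14=1 + 1/2 + 1/3 + ... + 1/14
=1171733/360360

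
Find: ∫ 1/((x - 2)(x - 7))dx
Partial fractions: 1/((x-2)(x-7))=A/(x-2)+B/(x-7)
A=-1/5, B=1/5
∫ [-1/5· 1/(x-2)+1/5· 1/(x-7)] dx
=(1/5)[ln|x-7| - ln|x-2|]+C

Answer: (1/5)·ln|(x-7)/(x-2)|+C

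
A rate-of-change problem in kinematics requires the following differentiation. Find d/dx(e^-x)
Chain rule: d/dx[e^u] = e^u · u' where u = -x
u' = -1

Answer: -1·e^-x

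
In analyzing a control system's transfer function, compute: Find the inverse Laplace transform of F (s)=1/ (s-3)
L^(-1){1/(s-a)}=c·e^(at)
Here a=3, c=1

Answer: e^(3t)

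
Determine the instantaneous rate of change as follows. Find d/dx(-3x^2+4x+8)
Power rule: d/dx(ax^n) = n·a·x^(n-1)
Term by term: -6·x + 4

Answer: -6x + 4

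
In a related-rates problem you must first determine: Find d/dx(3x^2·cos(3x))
Product rule: (fg)' = f'g + fg'
f = 3x^2, f' = 6x
g = cos(3x), g' = -3·sin(3x)

Answer: 6x·cos(3x) - 9x^2·sin(3x)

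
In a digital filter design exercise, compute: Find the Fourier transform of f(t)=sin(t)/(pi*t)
sin(W * t)/(pi * t)=(W/pi) * sinc(W * t/pi) is the impulse response of the ideal low-pass filter with cutoff W (here W=1).
Its Fourier transform is a rectangular function:
F(omega)=1 for |omega| < 1, 0 otherwise

Answer: rect(omega/2) [i.e., 1 for |omega| < 1, 0 otherwise]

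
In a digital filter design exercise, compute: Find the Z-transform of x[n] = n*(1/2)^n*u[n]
Using the property Z{n * a^n * u[n]}=az/(z-a)^2
With a=1/2: X(z)=(1/2)z/(z - 1/2)^2, |z| > 1/2

Answer: (1/2)z/(z - 1/2)^2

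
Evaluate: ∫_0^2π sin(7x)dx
Antiderivative: -cos(7x)/7
Evaluate at bounds: [-cos(7·2π)/7] - [-cos(7·0)/7]
=(-(1)+(1))/7=0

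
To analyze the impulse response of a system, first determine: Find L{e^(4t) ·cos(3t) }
First shifting: L{e^(at)f(t)}=F(s-a)
L{cos(3t)}=s/(s²+9)
Shift: (s-4)/((s-4)²+9)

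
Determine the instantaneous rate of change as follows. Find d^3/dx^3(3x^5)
Apply power rule 3 times:
d^1: 15x^4
d^2: 60x^3
d^3: 180x^2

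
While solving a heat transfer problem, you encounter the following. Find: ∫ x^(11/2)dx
Power rule: ∫ x^(11/2) dx=x^(13/2)/(13/2) + C

Answer: (2/13)·x^(13/2) + C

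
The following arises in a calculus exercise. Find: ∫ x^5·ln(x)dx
By parts: u=ln(x), dv=x^5 dx
du=1/x dx, v=x^6/6
=x^6·ln(x)/6 - ∫ x^5/6 dx
=x^6·ln(x)/6 - x^6/36 + C

Answer: x^6(ln(x)/6 - 1/36) + C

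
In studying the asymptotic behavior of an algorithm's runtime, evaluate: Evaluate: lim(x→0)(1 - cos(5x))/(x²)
Using 1-cos(u) ≈ u²/2 for small u:
(1-cos(5x)) ≈ (5x)²/2 = 25x²/2
So limit = 25/(2·1) = 25/2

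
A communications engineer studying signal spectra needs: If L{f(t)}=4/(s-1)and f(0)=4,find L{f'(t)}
L{f'(t)} = s·F(s) - f(0) = 4s/(s-1)-4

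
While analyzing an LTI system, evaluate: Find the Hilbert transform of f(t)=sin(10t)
The Hilbert transform shifts each frequency component by -pi/2.
H{sin(wt)} = -cos(wt)
With w = 10: H{sin(10t)} = -cos(10t)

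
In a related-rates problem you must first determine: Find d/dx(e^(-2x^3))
Chain rule: d/dx[e^u] = e^u · u' where u = -2x^3
u' = -6x^2

Answer: -6x^2·e^(-2x^3)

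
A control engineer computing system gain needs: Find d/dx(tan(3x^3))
Chain rule: d/dx[tan(u)] = sec²(u)·u' where u = 3x^3
u' = 9x^2

Answer: 9x^2·sec²(3x^3)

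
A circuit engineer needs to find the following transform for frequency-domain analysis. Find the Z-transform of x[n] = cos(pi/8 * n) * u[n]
Z{cos(w0*n)*u[n]} = z(z - cos(w0))/(z^2-2z*cos(w0)+1)
With w0 = pi/8: X(z) = z(z - cos(pi/8))/(z^2-2z*cos(pi/8)+1)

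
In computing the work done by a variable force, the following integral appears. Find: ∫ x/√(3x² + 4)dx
Let u = 3x²+4, du = 6x dx
∫ (1/6)·u^(-1/2) du = √u/3+C

Answer: √(3x²+4)/3+C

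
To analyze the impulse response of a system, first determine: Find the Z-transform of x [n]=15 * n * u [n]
Z{n * u[n]} = z/(z-1)^2
By linearity: Z{15 * n * u[n]} = 15z/(z-1)^2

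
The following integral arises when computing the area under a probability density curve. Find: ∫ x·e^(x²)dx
Let u=x², du=2x dx
∫ (1/2)e^u du=e^u/2+C

Answer: e^(x²)/2+C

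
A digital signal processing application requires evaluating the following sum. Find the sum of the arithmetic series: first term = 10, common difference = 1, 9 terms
Last term: a_n = 10 + (9 - 1)·1 = 18
Sum = n(a_1 + a_n)/2 = 9(10 + 18)/2 = 126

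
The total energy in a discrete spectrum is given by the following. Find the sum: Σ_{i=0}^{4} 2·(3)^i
Geometric series: S = a(1 - r^n)/(1 - r)
a = 2, r = 3, n = 5
S = 2(1-243)/-2 = 242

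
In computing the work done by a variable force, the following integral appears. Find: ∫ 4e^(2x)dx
Since d/dx[e^(2x)]=2e^(2x), we get 2 e^(2x)+C

Answer: 2e^(2x)+C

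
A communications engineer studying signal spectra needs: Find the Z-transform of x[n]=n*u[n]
Standard pair: Z{n*u[n]} = z/(z-1)^2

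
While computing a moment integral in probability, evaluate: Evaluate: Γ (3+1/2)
Γ(n + 1/2) = (2n)!√π/(4^n·n!)
= 720√π/(64·6) = (15/8)·√π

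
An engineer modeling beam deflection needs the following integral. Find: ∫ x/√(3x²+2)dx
Let u = 3x²+2, du = 6x dx
∫ (1/6)·u^(-1/2) du = √u/3+C

Answer: √(3x²+2)/3+C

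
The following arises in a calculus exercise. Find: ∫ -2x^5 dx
Using power rule: ∫ -2x^5 dx=-2/6 x^6 + C=(-1/3)x^6 + C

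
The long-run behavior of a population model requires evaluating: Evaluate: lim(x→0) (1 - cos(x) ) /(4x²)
Using 1-cos(u) ≈ u²/2 for small u:
(1-cos(x)) ≈ (x)²/2=1x²/2
So limit=1/(2·4)=1/8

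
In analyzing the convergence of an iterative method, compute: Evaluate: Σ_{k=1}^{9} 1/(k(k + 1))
Partial fractions: 1/(k(k+1))=1/k - 1/(k+1)
Telescoping sum: 1(1-1/10)=1·9/10

Answer: 9/10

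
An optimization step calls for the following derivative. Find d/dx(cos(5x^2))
Chain rule: d/dx[cos(u)] = -sin(u)·u' where u = 5x^2
u' = 10x

Answer: -10x·sin(5x^2)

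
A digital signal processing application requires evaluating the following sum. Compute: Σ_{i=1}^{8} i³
Using formula: Σ i^3=[n(n + 1)/2]²=[8·9/2]²=1296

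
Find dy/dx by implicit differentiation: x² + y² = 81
Differentiate both sides: 2x + 2y·(dy/dx) = 0
Solve: dy/dx = -2x/(2y) = -x/y

Answer: dy/dx = -x/y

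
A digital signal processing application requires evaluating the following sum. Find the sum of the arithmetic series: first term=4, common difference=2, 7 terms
Last term: a_n=4+(7-1)·2=16
Sum=n(a_1+a_n)/2=7(4+16)/2=70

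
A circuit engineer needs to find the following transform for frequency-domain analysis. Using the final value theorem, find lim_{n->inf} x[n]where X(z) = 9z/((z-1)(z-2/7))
Final value theorem: lim x[n] = lim_{z->1} (z-1)*X(z)
(z-1)*X(z) = 9z/(z-2/7)
As z->1: 9/(1-2/7) = 9/(5/7) = 63/5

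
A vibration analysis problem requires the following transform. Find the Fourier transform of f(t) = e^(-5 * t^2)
The Fourier transform of a Gaussian e^(-a*t^2) is sqrt(pi/a)*e^(-omega^2/(4a)).
With a = 5: F(omega) = sqrt(pi/5)*e^(-omega^2/20)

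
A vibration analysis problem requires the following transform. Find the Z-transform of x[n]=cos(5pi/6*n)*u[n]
Z{cos(w0 * n) * u[n]}=z(z - cos(w0))/(z^2-2z * cos(w0)+1)
With w0=5pi/6: X(z)=z(z - cos(5pi/6))/(z^2-2z * cos(5pi/6)+1)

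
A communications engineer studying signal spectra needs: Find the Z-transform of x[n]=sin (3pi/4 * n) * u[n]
Z{sin(w0 * n) * u[n]}=z * sin(w0)/(z^2-2z * cos(w0)+1)
With w0=3pi/4: X(z)=z * sin(3pi/4)/(z^2-2z * cos(3pi/4)+1)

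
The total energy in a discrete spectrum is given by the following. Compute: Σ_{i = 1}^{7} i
Using formula: Σ i^1=n(n + 1)/2=7·8/2=28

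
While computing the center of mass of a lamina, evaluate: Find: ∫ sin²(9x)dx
Using identity sin²(u)=(1 - cos(2u))/2:
∫ (1 - cos(18x))/2 dx=x/2 - sin(18x)/36+C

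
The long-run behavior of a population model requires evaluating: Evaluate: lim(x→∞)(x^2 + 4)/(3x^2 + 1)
Divide numerator and denominator by x^2:
lim (1 + 4/x^2)/(3 + 1/x^2)=1/3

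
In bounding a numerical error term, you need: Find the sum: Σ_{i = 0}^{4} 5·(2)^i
Geometric series: S=a(1 - r^n)/(1 - r)
a=5, r=2, n=5
S=5(1 - 32)/-1=155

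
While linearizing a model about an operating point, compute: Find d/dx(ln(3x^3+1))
Chain rule: d/dx[ln(u)] = u'/u where u = 3x^3+1
u' = 9x^2

Answer: (9x^2)/(3x^3+1)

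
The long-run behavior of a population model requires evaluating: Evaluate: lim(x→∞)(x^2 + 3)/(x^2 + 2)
Divide numerator and denominator by x^2:
lim (1+3/x^2)/(1+2/x^2) = 1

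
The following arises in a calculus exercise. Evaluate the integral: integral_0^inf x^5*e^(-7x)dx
This is a Gamma integral. Substitute u=7x (du=7 dx):
integral_0^inf x^5 * e^(-7x) dx=(1/7^6) integral_0^inf u^5 * e^(-u) du
=Gamma(6)/7^6=5!/7^6=120/117649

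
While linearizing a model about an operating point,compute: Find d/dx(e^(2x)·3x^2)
Product rule: (fg)' = f'g + fg'
f = e^(2x), f' = 2·e^(2x)
g = 3x^2, g' = 6x

Answer: 6·e^(2x)·x^2 + 6·e^(2x)·x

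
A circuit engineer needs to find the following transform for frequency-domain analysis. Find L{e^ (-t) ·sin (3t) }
First shifting: L{e^(at)f(t)}=F(s-a)
L{sin(3t)}=3/(s² + 9)
Shift: 3/((s + 1)² + 9)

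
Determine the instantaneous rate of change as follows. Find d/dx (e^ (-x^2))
Chain rule: d/dx[e^u] = e^u · u' where u = -x^2
u' = -2x

Answer: -2x·e^(-x^2)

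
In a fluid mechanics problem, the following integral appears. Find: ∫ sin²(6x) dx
Using identity sin²(u) = (1 - cos(2u))/2:
∫ (1 - cos(12x))/2 dx = x/2 - sin(12x)/24 + C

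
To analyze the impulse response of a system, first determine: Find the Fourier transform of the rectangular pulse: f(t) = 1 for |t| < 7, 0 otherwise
F(omega) = integral from -7 to 7 of e^(-j*omega*t) dt
= 2*sin(7*omega)/omega = 14*sinc(7*omega/pi)

Answer: 2*sin(7*omega)/omega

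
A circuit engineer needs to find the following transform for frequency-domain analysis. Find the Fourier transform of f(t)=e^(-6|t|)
Using the standard pair: F{e^(-a|t|)} = 2a/(a^2 + omega^2)
With a = 6: F(omega) = 12/(36 + omega^2)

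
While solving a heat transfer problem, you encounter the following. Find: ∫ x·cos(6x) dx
By parts: u=x, dv=cos(6x) dx
du=dx, v=sin(6x)/6
=x·sin(6x)/6+cos(6x)/6²+C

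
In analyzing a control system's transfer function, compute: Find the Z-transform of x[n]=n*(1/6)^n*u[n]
Using the property Z{n*a^n*u[n]} = az/(z-a)^2
With a = 1/6: X(z) = (1/6)z/(z - 1/6)^2, |z| > 1/6

Answer: (1/6)z/(z - 1/6)^2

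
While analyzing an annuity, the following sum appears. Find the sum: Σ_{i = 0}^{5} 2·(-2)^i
Geometric series: S = a(1 - r^n)/(1 - r)
a = 2, r = -2, n = 6
S = 2(1-64)/3 = -42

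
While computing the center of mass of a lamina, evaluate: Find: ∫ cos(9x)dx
Using substitution u = 9x: ∫ cos(u) du/9 = sin(u)/9 + C

Answer: (1/9)sin(9x) + C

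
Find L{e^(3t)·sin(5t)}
First shifting: L{e^(at)f(t)} = F(s-a)
L{sin(5t)} = 5/(s²+25)
Shift: 5/((s-3)²+25)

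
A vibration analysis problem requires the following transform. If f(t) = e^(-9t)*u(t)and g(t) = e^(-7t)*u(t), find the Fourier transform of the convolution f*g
By the convolution theorem: F{f*g} = F(omega)*G(omega)
F(omega) = 1/(9+j*omega), G(omega) = 1/(7+j*omega)
F{f*g} = 1/((9+j*omega)(7+j*omega))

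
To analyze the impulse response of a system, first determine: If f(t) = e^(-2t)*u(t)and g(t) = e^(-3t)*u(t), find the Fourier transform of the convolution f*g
By the convolution theorem: F{f * g}=F(omega) * G(omega)
F(omega)=1/(2+j * omega), G(omega)=1/(3+j * omega)
F{f * g}=1/((2+j * omega)(3+j * omega))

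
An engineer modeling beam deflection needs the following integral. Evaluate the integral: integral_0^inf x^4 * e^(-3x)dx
This is a Gamma integral. Substitute u=3x (du=3 dx):
integral_0^inf x^4*e^(-3x) dx=(1/3^5) integral_0^inf u^4*e^(-u) du
=Gamma(5)/3^5=4!/3^5=24/243

Answer: 8/81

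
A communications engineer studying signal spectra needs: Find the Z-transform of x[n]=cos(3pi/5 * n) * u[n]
Z{cos(w0*n)*u[n]}=z(z - cos(w0))/(z^2-2z*cos(w0)+1)
With w0=3pi/5: X(z)=z(z - cos(3pi/5))/(z^2-2z*cos(3pi/5)+1)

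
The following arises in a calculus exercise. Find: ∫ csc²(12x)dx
Since d/dx[-cot(12x)] = 12csc²(12x), integral = -cot(12x)/12 + C

Answer: (-1/12)cot(12x) + C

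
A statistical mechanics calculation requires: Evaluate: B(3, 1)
B(x,y)=Γ(x)Γ(y)/Γ(x+y)=(x-1)!(y-1)!/(x+y-1)!
B(3,1)=2!·0!/3!=1/3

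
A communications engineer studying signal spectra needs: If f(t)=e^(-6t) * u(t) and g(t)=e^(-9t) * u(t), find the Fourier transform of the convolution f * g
By the convolution theorem: F{f * g}=F(omega) * G(omega)
F(omega)=1/(6+j * omega), G(omega)=1/(9+j * omega)
F{f * g}=1/((6+j * omega)(9+j * omega))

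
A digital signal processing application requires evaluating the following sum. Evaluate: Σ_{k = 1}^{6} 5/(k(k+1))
Partial fractions: 5/(k(k+1))=5/k - 5/(k+1)
Telescoping sum: 5(1-1/7)=5·6/7

Answer: 30/7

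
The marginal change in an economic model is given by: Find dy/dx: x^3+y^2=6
Differentiate: 3x^2+2y·(dy/dx) = 0
dy/dx = -3x^2/(2y)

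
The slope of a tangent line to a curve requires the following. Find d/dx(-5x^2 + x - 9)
Power rule: d/dx(ax^n) = n·a·x^(n-1)
Term by term: -10·x + 1

Answer: -10x + 1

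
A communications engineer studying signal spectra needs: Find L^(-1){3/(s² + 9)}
L^(-1){w/(s² + w²)}=sin(wt)
Here w=3

Answer: sin(3t)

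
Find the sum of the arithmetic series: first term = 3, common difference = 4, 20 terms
Last term: a_n=3 + (20 - 1)·4=79
Sum=n(a_1 + a_n)/2=20(3 + 79)/2=820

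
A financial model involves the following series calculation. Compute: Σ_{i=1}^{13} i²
Using formula: Σ i^2=n(n+1)(2n+1)/6=13·14·27/6=819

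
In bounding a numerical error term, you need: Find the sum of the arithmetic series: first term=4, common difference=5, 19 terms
Last term: a_n = 4 + (19 - 1)·5 = 94
Sum = n(a_1 + a_n)/2 = 19(4 + 94)/2 = 931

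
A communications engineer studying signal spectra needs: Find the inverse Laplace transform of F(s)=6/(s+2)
L^(-1){6/(s-a)} = c·e^(at)
Here a = -2, c = 6

Answer: 6e^(-2t)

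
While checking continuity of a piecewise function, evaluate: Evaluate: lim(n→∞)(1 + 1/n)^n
This is the definition of e^1: lim(1+1/n)^n=e^1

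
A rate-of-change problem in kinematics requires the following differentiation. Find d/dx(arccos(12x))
d/dx[arccos(u)]=-u'/√(1-u²), u=12x, u'=12

Answer: -12/√(1 - 144x²)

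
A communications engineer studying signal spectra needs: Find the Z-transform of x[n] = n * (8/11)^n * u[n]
Using the property Z{n*a^n*u[n]} = az/(z-a)^2
With a = 8/11: X(z) = (8/11)z/(z - 8/11)^2, |z| > 8/11

Answer: (8/11)z/(z - 8/11)^2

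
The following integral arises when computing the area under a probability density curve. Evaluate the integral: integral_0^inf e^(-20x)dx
integral_0^inf e^(-20x) dx = [-1/20 * e^(-20x)]_0^inf
= 0 - (-1/20) = 1/20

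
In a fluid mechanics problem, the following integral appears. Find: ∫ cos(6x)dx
Using substitution u=6x: ∫ cos(u) du/6=sin(u)/6 + C

Answer: (1/6)sin(6x) + C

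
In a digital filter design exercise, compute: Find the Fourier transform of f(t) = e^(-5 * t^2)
The Fourier transform of a Gaussian e^(-a*t^2) is sqrt(pi/a)*e^(-omega^2/(4a)).
With a = 5: F(omega) = sqrt(pi/5)*e^(-omega^2/20)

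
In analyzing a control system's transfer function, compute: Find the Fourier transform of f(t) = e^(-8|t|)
Using the standard pair: F{e^(-a|t|)}=2a/(a^2+omega^2)
With a=8: F(omega)=16/(64+omega^2)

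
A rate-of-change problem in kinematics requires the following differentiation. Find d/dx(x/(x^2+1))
Quotient rule: (f/g)'=(f'g - fg')/g²
f=x, f'=1
g=x^2+1, g'=2x

Answer: (1·(x^2+1)-2x^2)/(x^2+1)²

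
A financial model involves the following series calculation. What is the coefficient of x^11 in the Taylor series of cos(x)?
cos(x) has only even powers. Coefficient of x^11 = 0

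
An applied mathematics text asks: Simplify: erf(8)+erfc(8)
By definition erfc(x) = 1 - erf(x)
erf(8) + erfc(8) = erf(8) + 1 - erf(8) = 1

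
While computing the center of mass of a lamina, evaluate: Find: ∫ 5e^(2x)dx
Since d/dx[e^(2x)] = 2e^(2x), we get 5/2 e^(2x)+C

Answer: (5/2)e^(2x)+C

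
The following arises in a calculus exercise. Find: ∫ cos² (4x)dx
Using identity cos²(u) = (1 + cos(2u))/2:
∫ (1 + cos(8x))/2 dx = x/2 + sin(8x)/16 + C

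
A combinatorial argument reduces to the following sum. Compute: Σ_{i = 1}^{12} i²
Using formula: Σ i^2 = n(n + 1)(2n + 1)/6 = 12·13·25/6 = 650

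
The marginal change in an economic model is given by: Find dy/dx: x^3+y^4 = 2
Differentiate: 3x^2 + 4y^3·(dy/dx)=0
dy/dx=-3x^2/(4y^3)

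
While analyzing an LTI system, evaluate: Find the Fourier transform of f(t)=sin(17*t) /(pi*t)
sin(W * t)/(pi * t)=(W/pi) * sinc(W * t/pi) is the impulse response of the ideal low-pass filter with cutoff W (here W=17).
Its Fourier transform is a rectangular function:
F(omega)=1 for |omega| < 17, 0 otherwise

Answer: rect(omega/34) [i.e., 1 for |omega| < 17, 0 otherwise]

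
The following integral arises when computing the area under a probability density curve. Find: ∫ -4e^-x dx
Since d/dx[e^-x] = - e^-x, we get 4e^-x+C

Answer: 4e^-x+C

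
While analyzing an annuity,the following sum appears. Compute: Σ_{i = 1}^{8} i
Using formula: Σ i^1=n(n + 1)/2=8·9/2=36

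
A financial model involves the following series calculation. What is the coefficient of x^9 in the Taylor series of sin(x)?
sin(x)=Σ (-1)^k x^(2k+1)/(2k+1)!
For x^9: (-1)^4/9!=1/362880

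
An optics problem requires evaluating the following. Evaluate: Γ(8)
Γ(n) = (n-1)! for positive integers
Γ(8) = 7! = 5040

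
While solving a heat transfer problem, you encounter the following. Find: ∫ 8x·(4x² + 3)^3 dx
Let u = 4x² + 3, du = 8x dx
∫ u^3 du = u^4/4 + C

Answer: (4x² + 3)^4/4 + C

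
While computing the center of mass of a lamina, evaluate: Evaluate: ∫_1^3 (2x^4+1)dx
Step 1: Find antiderivative F(x)=(2/5)x^5+x
Step 2: F(3) - F(1)=501/5 - (7/5)=494/5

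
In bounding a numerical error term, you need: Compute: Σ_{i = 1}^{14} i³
Using formula: Σ i^3 = [n(n + 1)/2]² = [14·15/2]² = 11025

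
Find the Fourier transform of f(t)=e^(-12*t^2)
The Fourier transform of a Gaussian e^(-a*t^2) is sqrt(pi/a)*e^(-omega^2/(4a)).
With a = 12: F(omega) = sqrt(pi/12)*e^(-omega^2/48)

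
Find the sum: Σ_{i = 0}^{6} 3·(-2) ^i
Geometric series: S=a(1 - r^n)/(1 - r)
a=3, r=-2, n=7
S=3(1+128)/3=129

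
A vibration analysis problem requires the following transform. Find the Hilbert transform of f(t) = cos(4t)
The Hilbert transform shifts each frequency component by -pi/2.
H{cos(wt)} = sin(wt)
With w = 4: H{cos(4t)} = sin(4t)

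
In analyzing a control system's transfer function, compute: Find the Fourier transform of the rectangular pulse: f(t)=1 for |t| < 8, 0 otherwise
F(omega)=integral from -8 to 8 of e^(-j * omega * t) dt
=2 * sin(8 * omega)/omega=16 * sinc(8 * omega/pi)

Answer: 2 * sin(8 * omega)/omega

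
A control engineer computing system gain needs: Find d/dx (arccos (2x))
d/dx[arccos(u)]=-u'/√(1-u²), u=2x, u'=2

Answer: -2/√(1-4x²)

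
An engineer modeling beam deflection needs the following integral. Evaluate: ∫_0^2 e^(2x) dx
Antiderivative: (1/2)e^(2x)
Evaluate: (1/2)(e^4-1)

Answer: (e^4-1)/2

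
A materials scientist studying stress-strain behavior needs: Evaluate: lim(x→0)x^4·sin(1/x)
Squeeze theorem: -|x^4| ≤ x^4·sin(1/x) ≤ |x^4|
Since x^4 → 0 as x → 0, by squeeze theorem the limit is 0

Answer: 0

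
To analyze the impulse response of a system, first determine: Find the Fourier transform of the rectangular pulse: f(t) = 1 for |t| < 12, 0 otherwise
F(omega) = integral from -12 to 12 of e^(-j*omega*t) dt
= 2*sin(12*omega)/omega = 24*sinc(12*omega/pi)

Answer: 2*sin(12*omega)/omega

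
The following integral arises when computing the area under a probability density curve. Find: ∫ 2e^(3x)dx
Since d/dx[e^(3x)] = 3e^(3x), we get 2/3 e^(3x) + C

Answer: (2/3)e^(3x) + C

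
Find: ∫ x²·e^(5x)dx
Integration by parts twice:
First: u = x², dv = e^(5x) dx => x²e^(5x)/5 - (2/5)∫ xe^(5x) dx
Second (∫ xe^(5x) dx): xe^(5x)/5 - e^(5x)/25
Combining: e^(5x)(x²/5 - 2x/25 + 2/125) + C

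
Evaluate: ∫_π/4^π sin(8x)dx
Antiderivative: -cos(8x)/8
Evaluate at bounds: [-cos(8·π)/8] - [-cos(8·π/4)/8]
= (-(1) + (1))/8 = 0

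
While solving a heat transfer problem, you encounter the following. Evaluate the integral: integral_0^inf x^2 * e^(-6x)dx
This is a Gamma integral. Substitute u = 6x (du = 6 dx):
integral_0^inf x^2*e^(-6x) dx = (1/6^3) integral_0^inf u^2*e^(-u) du
= Gamma(3)/6^3 = 2!/6^3 = 2/216

Answer: 1/108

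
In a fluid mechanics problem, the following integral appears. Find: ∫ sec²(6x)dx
Since d/dx[tan(6x)] = 6sec²(6x), integral = tan(6x)/6 + C

Answer: (1/6)tan(6x) + C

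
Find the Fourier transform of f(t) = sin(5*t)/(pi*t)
sin(W*t)/(pi*t)=(W/pi)*sinc(W*t/pi) is the impulse response of the ideal low-pass filter with cutoff W (here W=5).
Its Fourier transform is a rectangular function:
F(omega)=1 for |omega| < 5, 0 otherwise

Answer: rect(omega/10) [i.e., 1 for |omega| < 5, 0 otherwise]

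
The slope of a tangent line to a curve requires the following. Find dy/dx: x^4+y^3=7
Differentiate: 4x^3 + 3y^2·(dy/dx)=0
dy/dx=-4x^3/(3y^2)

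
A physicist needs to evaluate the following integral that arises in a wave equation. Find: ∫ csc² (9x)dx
Since d/dx[-cot(9x)]=9csc²(9x), integral=-cot(9x)/9+C

Answer: (-1/9)cot(9x)+C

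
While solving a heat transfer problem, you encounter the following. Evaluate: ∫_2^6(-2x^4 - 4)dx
Step 1: Find antiderivative F(x)=(-2/5)x^5-4x
Step 2: F(6) - F(2)=-15672/5 - (-104/5)=-15568/5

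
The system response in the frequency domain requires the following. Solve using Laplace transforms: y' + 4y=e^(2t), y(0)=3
Take L: sY - 3+4Y=1/(s-2)
Y(s+4)=1/(s-2)+3
Y=1/((s-2)(s+4))+3/(s+4)
Partial fractions: 1/((s-2)(s+4))=(1/6)/(s-2) - (1/6)/(s+4)
So Y=(1/6)/(s-2)+(17/6)/(s+4)
Inverse Laplace transform (L^(-1){1/(s-2)}=e^(2t), L^(-1){1/(s+4)}=e^(-4t)):

Answer: y(t)=(1/6)·e^(2t)+(17/6)·e^(-4t)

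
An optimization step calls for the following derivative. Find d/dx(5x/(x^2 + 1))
Quotient rule: (f/g)'=(f'g - fg')/g²
f=5x, f'=5
g=x^2+1, g'=2x

Answer: (5·(x^2+1)-10x^2)/(x^2+1)²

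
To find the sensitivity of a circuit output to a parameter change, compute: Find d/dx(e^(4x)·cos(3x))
Product rule: (fg)' = f'g + fg'
f = e^(4x), f' = 4·e^(4x)
g = cos(3x), g' = -3·sin(3x)

Answer: 4·e^(4x)·cos(3x) - 3·e^(4x)·sin(3x)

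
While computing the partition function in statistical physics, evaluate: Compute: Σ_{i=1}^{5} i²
Using formula: Σ i^2=n(n+1)(2n+1)/6=5·6·11/6=55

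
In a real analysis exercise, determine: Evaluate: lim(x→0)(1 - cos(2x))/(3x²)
Using 1-cos(u) ≈ u²/2 for small u:
(1-cos(2x)) ≈ (2x)²/2 = 4x²/2
So limit = 4/(2·3) = 2/3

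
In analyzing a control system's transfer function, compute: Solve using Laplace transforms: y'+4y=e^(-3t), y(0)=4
Take L: sY - 4 + 4Y=1/(s + 3)
Y(s + 4)=1/(s + 3) + 4
Y=1/((s + 3)(s + 4)) + 4/(s + 4)
Partial fractions: 1/((s + 3)(s + 4))=1/(s + 3) - 1/(s + 4)
So Y=1/(s + 3) + 3/(s + 4)
Inverse Laplace transform (L^(-1){1/(s + 3)}=e^(-3t), L^(-1){1/(s + 4)}=e^(-4t)):

Answer: y(t)=1·e^(-3t) + 3·e^(-4t)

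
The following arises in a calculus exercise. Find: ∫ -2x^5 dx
Using power rule: ∫ -2x^5 dx = -2/6 x^6 + C = (-1/3)x^6 + C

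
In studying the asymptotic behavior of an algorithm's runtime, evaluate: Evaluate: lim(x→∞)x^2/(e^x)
Apply L'Hôpital 2 times (∞/∞ each time):
Eventually get 2!/(e^x) → 0

Answer: 0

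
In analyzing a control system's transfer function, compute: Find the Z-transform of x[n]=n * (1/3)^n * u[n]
Using the property Z{n*a^n*u[n]} = az/(z-a)^2
With a = 1/3: X(z) = (1/3)z/(z - 1/3)^2, |z| > 1/3

Answer: (1/3)z/(z - 1/3)^2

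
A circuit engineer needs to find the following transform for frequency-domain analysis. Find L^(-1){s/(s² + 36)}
L^(-1){s/(s²+w²)}=cos(wt)
Here w=6

Answer: cos(6t)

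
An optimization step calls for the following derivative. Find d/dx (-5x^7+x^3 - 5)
Power rule: d/dx(ax^n) = n·a·x^(n-1)
Term by term: -35·x^6 + 3·x^2

Answer: -35x^6 + 3x^2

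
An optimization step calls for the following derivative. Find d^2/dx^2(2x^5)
Apply power rule 2 times:
d^1: 10x^4
d^2: 40x^3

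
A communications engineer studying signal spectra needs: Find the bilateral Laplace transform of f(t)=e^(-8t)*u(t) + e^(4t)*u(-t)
For e^(-8t)*u(t): L = 1/(s+8), Re(s) > -8
For e^(4t)*u(-t): L = -1/(s-4), Re(s) < 4
Combined: F(s) = 1/(s+8)-1/(s-4), -8 < Re(s) < 4

Answer: 1/(s+8)-1/(s-4), ROC: -8 < Re(s) < 4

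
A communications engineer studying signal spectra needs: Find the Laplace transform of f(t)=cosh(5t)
L{cosh(at)} = s/(s²-a²)
L{cosh(5t)} = s/(s²-25)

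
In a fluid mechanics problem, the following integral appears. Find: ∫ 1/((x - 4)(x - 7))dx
Partial fractions: 1/((x-4)(x-7))=A/(x-4) + B/(x-7)
A=-1/3, B=1/3
∫ [-1/3· 1/(x-4) + 1/3· 1/(x-7)] dx
=(1/3)[ln|x-7| - ln|x-4|] + C

Answer: (1/3)·ln|(x-7)/(x-4)| + C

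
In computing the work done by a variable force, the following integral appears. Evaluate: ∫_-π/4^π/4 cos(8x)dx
Antiderivative: sin(8x)/8
Evaluate at bounds: [sin(8·π/4)/8] - [sin(8·-π/4)/8]
=((0) - (0))/8=0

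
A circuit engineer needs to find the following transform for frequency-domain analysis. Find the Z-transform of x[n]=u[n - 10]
Using the time-shift property: Z{u[n-10]} = z^(-10)*z/(z-1)
= z^(-9)/(z-1)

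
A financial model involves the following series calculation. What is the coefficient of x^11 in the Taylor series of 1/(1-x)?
1/(1-x) = Σ x^n for |x|<1
All coefficients are 1

Answer: 1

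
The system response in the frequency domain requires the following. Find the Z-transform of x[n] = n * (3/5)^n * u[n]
Using the property Z{n*a^n*u[n]}=az/(z-a)^2
With a=3/5: X(z)=(3/5)z/(z - 3/5)^2, |z| > 3/5

Answer: (3/5)z/(z - 3/5)^2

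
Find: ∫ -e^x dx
Since d/dx[e^x]=+e^x, we get -1e^x+C

Answer: -e^x+C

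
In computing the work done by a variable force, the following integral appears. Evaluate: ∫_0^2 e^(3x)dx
Antiderivative: (1/3)e^(3x)
Evaluate: (1/3)(e^6-1)

Answer: (e^6-1)/3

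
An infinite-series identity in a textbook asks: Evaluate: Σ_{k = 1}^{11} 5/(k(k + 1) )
Partial fractions: 5/(k(k+1))=5/k - 5/(k+1)
Telescoping sum: 5(1-1/12)=5·11/12

Answer: 55/12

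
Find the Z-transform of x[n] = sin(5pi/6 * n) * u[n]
Z{sin(w0*n)*u[n]} = z*sin(w0)/(z^2 - 2z*cos(w0) + 1)
With w0 = 5pi/6: X(z) = z*sin(5pi/6)/(z^2 - 2z*cos(5pi/6) + 1)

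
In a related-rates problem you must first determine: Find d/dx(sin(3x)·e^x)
Product rule: (fg)'=f'g + fg'
f=sin(3x), f'=3·cos(3x)
g=e^x, g'=e^x

Answer: 3·cos(3x)·e^x + sin(3x)·e^x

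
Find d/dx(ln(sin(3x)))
Chain rule: d/dx[ln(u)]=u'/u where u=sin(3x)
u'=3cos(3x)

Answer: (3cos(3x))/(sin(3x))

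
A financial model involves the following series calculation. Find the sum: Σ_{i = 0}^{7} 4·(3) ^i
Geometric series: S = a(1 - r^n)/(1 - r)
a = 4, r = 3, n = 8
S = 4(1-6561)/-2 = 13120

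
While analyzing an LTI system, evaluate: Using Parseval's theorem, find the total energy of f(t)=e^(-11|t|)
Parseval's theorem: E = integral |f(t)|^2 dt = (1/2pi) integral |F(omega)|^2 domega
E = integral_{-inf}^{inf} e^(-22|t|) dt = 2 * integral_0^inf e^(-22t) dt = 2/(2 * 11) = 1/11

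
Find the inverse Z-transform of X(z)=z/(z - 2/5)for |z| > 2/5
Standard pair: z/(z-a) <-> a^n * u[n] for causal signals
With a=2/5: x[n]=(2/5)^n * u[n]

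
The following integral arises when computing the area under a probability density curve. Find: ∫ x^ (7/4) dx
Power rule: ∫ x^(7/4) dx=x^(11/4)/(11/4)+C

Answer: (4/11)·x^(11/4)+C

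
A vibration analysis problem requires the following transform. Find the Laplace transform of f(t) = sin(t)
L{sin(wt)} = w/(s² + w²)
L{sin(t)} = 1/(s² + 1)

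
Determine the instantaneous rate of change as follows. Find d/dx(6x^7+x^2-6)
Power rule: d/dx(ax^n) = n·a·x^(n-1)
Term by term: 42·x^6 + 2·x

Answer: 42x^6 + 2x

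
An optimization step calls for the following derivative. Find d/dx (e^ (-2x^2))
Chain rule: d/dx[e^u] = e^u · u' where u = -2x^2
u' = -4x

Answer: -4x·e^(-2x^2)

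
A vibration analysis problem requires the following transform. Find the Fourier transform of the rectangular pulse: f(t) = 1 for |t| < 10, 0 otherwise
F(omega)=integral from -10 to 10 of e^(-j*omega*t) dt
=2*sin(10*omega)/omega=20*sinc(10*omega/pi)

Answer: 2*sin(10*omega)/omega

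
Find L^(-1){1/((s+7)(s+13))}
Partial fractions: 1/((s + 7)(s + 13)) = A/(s + 7) + B/(s + 13)
Cover-up: A = 1/(s + 13)|_{s = -7} = 1/6; B = 1/(s + 7)|_{s = -13} = -1/6
L^(-1) = (1/6)e^(-7t) - (1/6)e^(-13t)

Answer: (1/6)(e^(-7t) - e^(-13t))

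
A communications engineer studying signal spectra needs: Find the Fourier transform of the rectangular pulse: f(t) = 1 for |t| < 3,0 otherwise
F(omega)=integral from -3 to 3 of e^(-j*omega*t) dt
=2*sin(3*omega)/omega=6*sinc(3*omega/pi)

Answer: 2*sin(3*omega)/omega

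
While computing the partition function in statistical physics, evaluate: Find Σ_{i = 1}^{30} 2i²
=2·n(n + 1)(2n + 1)/6=2·30·31·61/6=18910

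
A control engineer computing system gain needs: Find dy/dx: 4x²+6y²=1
Differentiate: 8x + 12y·(dy/dx) = 0
dy/dx = -8x/(12y) = -(2/3)·(x/y)

Answer: dy/dx = -(2/3)·(x/y)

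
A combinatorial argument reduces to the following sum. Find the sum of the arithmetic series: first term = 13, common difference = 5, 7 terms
Last term: a_n = 13 + (7 - 1)·5 = 43
Sum = n(a_1 + a_n)/2 = 7(13 + 43)/2 = 196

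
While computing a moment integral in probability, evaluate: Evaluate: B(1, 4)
B(x,y)=Γ(x)Γ(y)/Γ(x + y)=(x-1)!(y-1)!/(x + y-1)!
B(1,4)=0!·3!/4!=1/4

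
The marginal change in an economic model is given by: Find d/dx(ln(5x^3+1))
Chain rule: d/dx[ln(u)] = u'/u where u = 5x^3 + 1
u' = 15x^2

Answer: (15x^2)/(5x^3 + 1)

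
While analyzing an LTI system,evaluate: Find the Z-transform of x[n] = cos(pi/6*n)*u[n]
Z{cos(w0 * n) * u[n]} = z(z - cos(w0))/(z^2 - 2z * cos(w0) + 1)
With w0 = pi/6: X(z) = z(z - cos(pi/6))/(z^2 - 2z * cos(pi/6) + 1)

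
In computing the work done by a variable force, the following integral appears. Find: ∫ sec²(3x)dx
Since d/dx[tan(3x)] = 3sec²(3x), integral = tan(3x)/3 + C

Answer: (1/3)tan(3x) + C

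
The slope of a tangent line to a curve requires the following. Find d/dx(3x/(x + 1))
Quotient rule: (f/g)'=(f'g - fg')/g²
f=3x, f'=3
g=x + 1, g'=1

Answer: (3·(x + 1) - 3x)/(x + 1)²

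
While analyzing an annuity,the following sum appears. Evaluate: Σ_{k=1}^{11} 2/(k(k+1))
Partial fractions: 2/(k(k+1)) = 2/k - 2/(k+1)
Telescoping sum: 2(1-1/12) = 2·11/12

Answer: 11/6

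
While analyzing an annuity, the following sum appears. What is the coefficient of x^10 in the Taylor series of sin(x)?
sin(x) has only odd powers. Coefficient of x^10=0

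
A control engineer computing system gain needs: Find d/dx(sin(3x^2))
Chain rule: d/dx[sin(u)] = cos(u)·u' where u = 3x^2
u' = 6x

Answer: 6x·cos(3x^2)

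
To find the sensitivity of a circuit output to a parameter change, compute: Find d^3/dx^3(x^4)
Apply power rule 3 times:
d^1: 4x^3
d^2: 12x^2
d^3: 24x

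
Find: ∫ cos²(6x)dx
Using identity cos²(u) = (1 + cos(2u))/2:
∫ (1 + cos(12x))/2 dx = x/2 + sin(12x)/24 + C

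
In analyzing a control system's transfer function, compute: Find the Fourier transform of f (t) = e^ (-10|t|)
Using the standard pair: F{e^(-a|t|)} = 2a/(a^2+omega^2)
With a = 10: F(omega) = 20/(100+omega^2)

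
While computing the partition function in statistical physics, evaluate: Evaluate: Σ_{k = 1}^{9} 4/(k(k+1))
Partial fractions: 4/(k(k+1))=4/k - 4/(k+1)
Telescoping sum: 4(1-1/10)=4·9/10

Answer: 18/5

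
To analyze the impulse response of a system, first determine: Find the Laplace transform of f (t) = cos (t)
L{cos(wt)}=s/(s² + w²)
L{cos(t)}=s/(s² + 1)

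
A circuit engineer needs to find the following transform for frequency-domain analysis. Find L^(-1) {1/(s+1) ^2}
L^(-1){1/(s-a)^n}=t^(n-1)·e^(at)/(n-1)!
Here a=-1, n=2: t^1·e^(-t)/1

Answer: t·e^(-t)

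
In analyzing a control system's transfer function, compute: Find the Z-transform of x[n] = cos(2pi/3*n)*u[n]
Z{cos(w0 * n) * u[n]}=z(z - cos(w0))/(z^2 - 2z * cos(w0) + 1)
With w0=2pi/3: X(z)=z(z - cos(2pi/3))/(z^2 - 2z * cos(2pi/3) + 1)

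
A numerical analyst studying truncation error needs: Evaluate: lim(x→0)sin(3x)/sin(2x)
sin(u) ≈ u for small u:
sin(3x)/sin(2x) ≈ 3x/(2x) = 3/2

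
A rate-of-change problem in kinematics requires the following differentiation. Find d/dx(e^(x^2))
Chain rule: d/dx[e^u]=e^u · u' where u=x^2
u'=2x

Answer: 2x·e^(x^2)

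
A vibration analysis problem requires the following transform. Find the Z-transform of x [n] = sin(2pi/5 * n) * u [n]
Z{sin(w0*n)*u[n]}=z*sin(w0)/(z^2 - 2z*cos(w0) + 1)
With w0=2pi/5: X(z)=z*sin(2pi/5)/(z^2 - 2z*cos(2pi/5) + 1)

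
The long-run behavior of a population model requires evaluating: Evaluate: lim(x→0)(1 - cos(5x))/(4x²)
Using 1-cos(u) ≈ u²/2 for small u:
(1-cos(5x)) ≈ (5x)²/2=25x²/2
So limit=25/(2·4)=25/8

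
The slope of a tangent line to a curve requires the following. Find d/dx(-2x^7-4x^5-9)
Power rule: d/dx(ax^n) = n·a·x^(n-1)
Term by term: -14·x^6-20·x^4

Answer: -14x^6-20x^4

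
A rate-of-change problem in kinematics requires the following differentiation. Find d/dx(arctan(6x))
d/dx[arctan(u)] = u'/(1+u²), u = 6x, u' = 6

Answer: 6/(1+36x²)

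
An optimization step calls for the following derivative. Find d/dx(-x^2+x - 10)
Power rule: d/dx(ax^n)=n·a·x^(n-1)
Term by term: -2·x+1

Answer: -2x+1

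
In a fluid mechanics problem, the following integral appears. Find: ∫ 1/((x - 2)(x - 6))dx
Partial fractions: 1/((x-2)(x-6)) = A/(x-2) + B/(x-6)
A = -1/4, B = 1/4
∫ [-1/4· 1/(x-2) + 1/4· 1/(x-6)] dx
= (1/4)[ln|x-6| - ln|x-2|] + C

Answer: (1/4)·ln|(x-6)/(x-2)| + C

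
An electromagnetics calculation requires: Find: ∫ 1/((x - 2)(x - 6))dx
Partial fractions: 1/((x-2)(x-6))=A/(x-2) + B/(x-6)
A=-1/4, B=1/4
∫ [-1/4· 1/(x-2) + 1/4· 1/(x-6)] dx
=(1/4)[ln|x-6| - ln|x-2|] + C

Answer: (1/4)·ln|(x-6)/(x-2)| + C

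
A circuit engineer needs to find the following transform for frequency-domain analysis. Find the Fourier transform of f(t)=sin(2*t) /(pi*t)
sin(W*t)/(pi*t) = (W/pi)*sinc(W*t/pi) is the impulse response of the ideal low-pass filter with cutoff W (here W = 2).
Its Fourier transform is a rectangular function:
F(omega) = 1 for |omega| < 2, 0 otherwise

Answer: rect(omega/4) [i.e., 1 for |omega| < 2, 0 otherwise]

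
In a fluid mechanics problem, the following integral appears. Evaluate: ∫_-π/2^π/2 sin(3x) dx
Antiderivative: -cos(3x)/3
Evaluate at bounds: [-cos(3·π/2)/3] - [-cos(3·-π/2)/3]
= (-(0)+(0))/3 = 0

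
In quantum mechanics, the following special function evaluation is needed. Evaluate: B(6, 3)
B(x,y) = Γ(x)Γ(y)/Γ(x + y) = (x-1)!(y-1)!/(x + y-1)!
B(6,3) = 5!·2!/8! = 1/168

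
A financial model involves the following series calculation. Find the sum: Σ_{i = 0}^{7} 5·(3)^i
Geometric series: S=a(1 - r^n)/(1 - r)
a=5, r=3, n=8
S=5(1-6561)/-2=16400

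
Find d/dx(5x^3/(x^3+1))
Quotient rule: (f/g)' = (f'g - fg')/g²
f = 5x^3, f' = 15x^2
g = x^3 + 1, g' = 3x^2

Answer: (15x^2·(x^3 + 1) - 15x^5)/(x^3 + 1)²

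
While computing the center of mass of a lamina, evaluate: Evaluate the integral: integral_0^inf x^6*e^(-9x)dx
This is a Gamma integral. Substitute u = 9x (du = 9 dx):
integral_0^inf x^6*e^(-9x) dx = (1/9^7) integral_0^inf u^6*e^(-u) du
= Gamma(7)/9^7 = 6!/9^7 = 720/4782969

Answer: 80/531441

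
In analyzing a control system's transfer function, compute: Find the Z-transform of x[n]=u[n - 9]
Using the time-shift property: Z{u[n-9]} = z^(-9)*z/(z-1)
= z^(-8)/(z-1)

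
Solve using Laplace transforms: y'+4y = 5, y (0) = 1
Take L of both sides: sY(s)-1+4Y(s)=5/s
Y(s)(s+4)=5/s+1
Y(s)=5/(s(s+4))+1/(s+4)
Partial fractions: 5/(s(s+4))=(5/4)/s - (5/4)/(s+4)
So Y(s)=(5/4)/s - (1/4)/(s+4)
Inverse transform (L^(-1){1/s}=1, L^(-1){1/(s+4)}=e^(-4t)):

Answer: y(t)=5/4 - (1/4)·e^(-4t)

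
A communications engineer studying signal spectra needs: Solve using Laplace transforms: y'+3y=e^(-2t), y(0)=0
Take L: sY - 0 + 3Y = 1/(s + 2)
Y(s + 3) = 1/(s + 2) + 0
Y = 1/((s + 2)(s + 3)) + 0/(s + 3)
Partial fractions: 1/((s + 2)(s + 3)) = 1/(s + 2) - 1/(s + 3)
So Y = 1/(s + 2) - 1/(s + 3)
Inverse Laplace transform (L^(-1){1/(s + 2)} = e^(-2t), L^(-1){1/(s + 3)} = e^(-3t)):

Answer: y(t) = 1·e^(-2t) - e^(-3t)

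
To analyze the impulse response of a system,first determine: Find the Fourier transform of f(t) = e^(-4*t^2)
The Fourier transform of a Gaussian e^(-a*t^2) is sqrt(pi/a)*e^(-omega^2/(4a)).
With a=4: F(omega)=sqrt(pi)/2*e^(-omega^2/16)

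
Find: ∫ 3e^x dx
Since d/dx[e^x]=+ e^x, we get 3e^x + C

Answer: 3e^x + C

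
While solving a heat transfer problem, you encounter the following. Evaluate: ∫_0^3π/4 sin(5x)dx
Antiderivative: -cos(5x)/5
Evaluate at bounds: [-cos(5·3π/4)/5] - [-cos(5·0)/5]
=(-(√2/2) + (1))/5=1/5 - √2/10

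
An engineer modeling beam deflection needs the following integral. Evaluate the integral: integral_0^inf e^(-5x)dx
integral_0^inf e^(-5x) dx = [-1/5*e^(-5x)]_0^inf
= 0 - (-1/5) = 1/5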